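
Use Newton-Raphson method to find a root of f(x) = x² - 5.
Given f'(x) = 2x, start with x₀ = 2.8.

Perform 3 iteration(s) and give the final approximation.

f(x) = x² - 5
f'(x) = 2x
x₀ = 2.8

Newton-Raphson formula: x_{n+1} = x_n - f(x_n)/f'(x_n)

Iteration 1:
  f(2.800000) = 2.840000
  f'(2.800000) = 5.600000
  x_1 = 2.800000 - 2.840000/5.600000 = 2.292857
Iteration 2:
  f(2.292857) = 0.257194
  f'(2.292857) = 4.585714
  x_2 = 2.292857 - 0.257194/4.585714 = 2.236771
Iteration 3:
  f(2.236771) = 0.003146
  f'(2.236771) = 4.473543
  x_3 = 2.236771 - 0.003146/4.473543 = 2.236068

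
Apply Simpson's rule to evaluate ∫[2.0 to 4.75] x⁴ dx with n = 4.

f(x) = x⁴
a = 2.0, b = 4.75, n = 4
h = (b - a)/n = 0.687500

Simpson's rule: (h/3)[f(x₀) + 4f(x₁) + 2f(x₂) + ... + f(xₙ)]

x_0 = 2.0000, f(x_0) = 16.000000, coefficient = 1
x_1 = 2.6875, f(x_1) = 52.166763, coefficient = 4
x_2 = 3.3750, f(x_2) = 129.746338, coefficient = 2
x_3 = 4.0625, f(x_3) = 272.378922, coefficient = 4
x_4 = 4.7500, f(x_4) = 509.066406, coefficient = 1

I ≈ (0.687500/3) × 2082.741821 = 477.295001
Exact value: 477.213086
Error: 0.081915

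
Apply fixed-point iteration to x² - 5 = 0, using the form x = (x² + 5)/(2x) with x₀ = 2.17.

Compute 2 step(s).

Equation: x² - 5 = 0
Fixed-point form: x = (x² + 5)/(2x)
x₀ = 2.17

x_1 = g(2.170000) = 2.237074
x_2 = g(2.237074) = 2.236068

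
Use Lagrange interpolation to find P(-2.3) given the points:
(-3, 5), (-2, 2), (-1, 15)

Lagrange interpolation formula:
P(x) = Σ yᵢ × Lᵢ(x)
where Lᵢ(x) = Π_{j≠i} (x - xⱼ)/(xᵢ - xⱼ)

L_0(-2.3) = (-2.3 - (-2))/(-3 - (-2)) × (-2.3 - (-1))/(-3 - (-1)) = 0.195000
L_1(-2.3) = (-2.3 - (-3))/(-2 - (-3)) × (-2.3 - (-1))/(-2 - (-1)) = 0.910000
L_2(-2.3) = (-2.3 - (-3))/(-1 - (-3)) × (-2.3 - (-2))/(-1 - (-2)) = -0.105000

P(-2.3) = 5×L_0(-2.3) + 2×L_1(-2.3) + 15×L_2(-2.3)
P(-2.3) = 1.220000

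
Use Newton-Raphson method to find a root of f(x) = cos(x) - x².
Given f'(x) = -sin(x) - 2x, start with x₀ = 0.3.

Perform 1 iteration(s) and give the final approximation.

f(x) = cos(x) - x²
f'(x) = -sin(x) - 2x
x₀ = 0.3

Newton-Raphson formula: x_{n+1} = x_n - f(x_n)/f'(x_n)

Iteration 1:
  f(0.300000) = 0.865336
  f'(0.300000) = -0.895520
  x_1 = 0.300000 - 0.865336/(-0.895520) = 1.266295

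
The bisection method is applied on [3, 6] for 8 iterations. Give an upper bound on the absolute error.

Bisection error bound: |error| ≤ (b-a)/2^n
|error| ≤ (6 - 3)/2^8 = 3/2^8
|error| ≤ 0.0117187500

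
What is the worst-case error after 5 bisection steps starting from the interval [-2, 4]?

Bisection error bound: |error| ≤ (b-a)/2^n
|error| ≤ (4 - (-2))/2^5 = 6/2^5
|error| ≤ 0.1875000000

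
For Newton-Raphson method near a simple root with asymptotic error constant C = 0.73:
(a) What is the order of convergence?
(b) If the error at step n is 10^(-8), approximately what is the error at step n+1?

(a) Newton-Raphson has quadratic (order 2) convergence near simple roots.
    This means |e_{n+1}| ≈ C|e_n|².

(b) With |e_n| = 10^(-8) and C = 0.73:
    |e_{n+1}| ≈ 0.73 × (10^(-8))² = 0.73 × 10^(-16)

(a) 2 (quadratic); (b) |e_{n+1}| ≈ 7.300e-17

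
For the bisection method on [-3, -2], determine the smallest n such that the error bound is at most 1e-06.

We need (b-a)/2^n ≤ 1e-06
(-2 - (-3))/2^n ≤ 1e-06
1/2^n ≤ 1e-06
2^n ≥ 1000000
n ≥ log₂(1000000) = 19.93
n ≥ 20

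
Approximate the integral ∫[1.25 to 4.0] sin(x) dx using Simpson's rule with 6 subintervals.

f(x) = sin(x)
a = 1.25, b = 4.0, n = 6
h = (b - a)/n = 0.458333

Simpson's rule: (h/3)[f(x₀) + 4f(x₁) + 2f(x₂) + ... + f(xₙ)]

x_0 = 1.2500, f(x_0) = 0.948985, coefficient = 1
x_1 = 1.7083, f(x_1) = 0.990557, coefficient = 4
x_2 = 2.1667, f(x_2) = 0.827660, coefficient = 2
x_3 = 2.6250, f(x_3) = 0.493920, coefficient = 4
x_4 = 3.0833, f(x_4) = 0.058226, coefficient = 2
x_5 = 3.5417, f(x_5) = -0.389487, coefficient = 4
x_6 = 4.0000, f(x_6) = -0.756802, coefficient = 1

I ≈ (0.458333/3) × 6.343917 = 0.969210
Exact value: 0.968966
Error: 0.000244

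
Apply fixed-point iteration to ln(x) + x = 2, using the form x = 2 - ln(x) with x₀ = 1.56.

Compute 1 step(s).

Equation: ln(x) + x = 2
Fixed-point form: x = 2 - ln(x)
x₀ = 1.56

x_1 = g(1.560000) = 1.555314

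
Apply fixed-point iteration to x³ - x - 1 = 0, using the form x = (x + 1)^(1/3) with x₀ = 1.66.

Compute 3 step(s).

Equation: x³ - x - 1 = 0
Fixed-point form: x = (x + 1)^(1/3)
x₀ = 1.66

x_1 = g(1.660000) = 1.385566
x_2 = g(1.385566) = 1.336176
x_3 = g(1.336176) = 1.326891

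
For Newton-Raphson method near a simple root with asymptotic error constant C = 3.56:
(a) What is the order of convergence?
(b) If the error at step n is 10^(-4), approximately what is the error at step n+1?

(a) Newton-Raphson has quadratic (order 2) convergence near simple roots.
    This means |e_{n+1}| ≈ C|e_n|².

(b) With |e_n| = 10^(-4) and C = 3.56:
    |e_{n+1}| ≈ 3.56 × (10^(-4))² = 3.56 × 10^(-8)

(a) 2 (quadratic); (b) |e_{n+1}| ≈ 3.560e-08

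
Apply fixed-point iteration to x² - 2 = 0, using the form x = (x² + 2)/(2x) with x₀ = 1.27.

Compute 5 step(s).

Equation: x² - 2 = 0
Fixed-point form: x = (x² + 2)/(2x)
x₀ = 1.27

x_1 = g(1.270000) = 1.422402
x_2 = g(1.422402) = 1.414237
x_3 = g(1.414237) = 1.414214
x_4 = g(1.414214) = 1.414214
x_5 = g(1.414214) = 1.414214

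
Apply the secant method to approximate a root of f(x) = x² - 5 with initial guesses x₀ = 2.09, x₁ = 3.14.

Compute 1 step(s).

f(x) = x² - 5
x₀ = 2.09, x₁ = 3.14

Secant formula: x_{n+1} = x_n - f(x_n)(x_n - x_{n-1})/(f(x_n) - f(x_{n-1}))

Iteration 1:
  f(2.090000) = -0.631900
  f(3.140000) = 4.859600
  x_2 = 3.140000 - 4.859600×(3.140000 - 2.090000)/(4.859600 - (-0.631900))
       = 2.210822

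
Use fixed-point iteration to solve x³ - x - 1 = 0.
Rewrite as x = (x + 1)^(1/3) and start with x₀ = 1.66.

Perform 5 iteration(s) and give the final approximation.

Equation: x³ - x - 1 = 0
Fixed-point form: x = (x + 1)^(1/3)
x₀ = 1.66

x_1 = g(1.660000) = 1.385566
x_2 = g(1.385566) = 1.336176
x_3 = g(1.336176) = 1.326891
x_4 = g(1.326891) = 1.325131
x_5 = g(1.325131) = 1.324796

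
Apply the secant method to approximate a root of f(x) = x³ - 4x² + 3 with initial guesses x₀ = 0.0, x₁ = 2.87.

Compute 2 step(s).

f(x) = x³ - 4x² + 3
x₀ = 0.0, x₁ = 2.87

Secant formula: x_{n+1} = x_n - f(x_n)(x_n - x_{n-1})/(f(x_n) - f(x_{n-1}))

Iteration 1:
  f(0.000000) = 3.000000
  f(2.870000) = -6.307697
  x_2 = 2.870000 - (-6.307697)×(2.870000 - 0.000000)/(-6.307697 - 3.000000)
       = 0.925041
Iteration 2:
  f(2.870000) = -6.307697
  f(0.925041) = 0.368756
  x_3 = 0.925041 - 0.368756×(0.925041 - 2.870000)/(0.368756 - (-6.307697))
       = 1.032465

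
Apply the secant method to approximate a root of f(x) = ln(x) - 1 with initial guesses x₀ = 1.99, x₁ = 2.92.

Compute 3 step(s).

f(x) = ln(x) - 1
x₀ = 1.99, x₁ = 2.92

Secant formula: x_{n+1} = x_n - f(x_n)(x_n - x_{n-1})/(f(x_n) - f(x_{n-1}))

Iteration 1:
  f(1.990000) = -0.311865
  f(2.920000) = 0.071584
  x_2 = 2.920000 - 0.071584×(2.920000 - 1.990000)/(0.071584 - (-0.311865))
       = 2.746384
Iteration 2:
  f(2.920000) = 0.071584
  f(2.746384) = 0.010285
  x_3 = 2.746384 - 0.010285×(2.746384 - 2.920000)/(0.010285 - 0.071584)
       = 2.717253
Iteration 3:
  f(2.746384) = 0.010285
  f(2.717253) = -0.000378
  x_4 = 2.717253 - (-0.000378)×(2.717253 - 2.746384)/(-0.000378 - 0.010285)
       = 2.718287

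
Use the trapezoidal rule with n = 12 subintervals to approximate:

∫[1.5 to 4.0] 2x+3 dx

f(x) = 2x+3
a = 1.5, b = 4.0, n = 12
h = (b - a)/n = 0.208333

Trapezoidal rule: (h/2)[f(x₀) + 2f(x₁) + 2f(x₂) + ... + f(xₙ)]

x_0 = 1.5000, f(x_0) = 6.000000, coefficient = 1
x_1 = 1.7083, f(x_1) = 6.416667, coefficient = 2
x_2 = 1.9167, f(x_2) = 6.833333, coefficient = 2
x_3 = 2.1250, f(x_3) = 7.250000, coefficient = 2
x_4 = 2.3333, f(x_4) = 7.666667, coefficient = 2
x_5 = 2.5417, f(x_5) = 8.083333, coefficient = 2
x_6 = 2.7500, f(x_6) = 8.500000, coefficient = 2
x_7 = 2.9583, f(x_7) = 8.916667, coefficient = 2
x_8 = 3.1667, f(x_8) = 9.333333, coefficient = 2
x_9 = 3.3750, f(x_9) = 9.750000, coefficient = 2
x_10 = 3.5833, f(x_10) = 10.166667, coefficient = 2
x_11 = 3.7917, f(x_11) = 10.583333, coefficient = 2
x_12 = 4.0000, f(x_12) = 11.000000, coefficient = 1

I ≈ (0.208333/2) × 204.000000 = 21.250000
Exact value: 21.250000
Error: 0.000000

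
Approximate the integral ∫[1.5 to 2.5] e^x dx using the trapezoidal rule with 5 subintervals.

f(x) = e^x
a = 1.5, b = 2.5, n = 5
h = (b - a)/n = 0.200000

Trapezoidal rule: (h/2)[f(x₀) + 2f(x₁) + 2f(x₂) + ... + f(xₙ)]

x_0 = 1.5000, f(x_0) = 4.481689, coefficient = 1
x_1 = 1.7000, f(x_1) = 5.473947, coefficient = 2
x_2 = 1.9000, f(x_2) = 6.685894, coefficient = 2
x_3 = 2.1000, f(x_3) = 8.166170, coefficient = 2
x_4 = 2.3000, f(x_4) = 9.974182, coefficient = 2
x_5 = 2.5000, f(x_5) = 12.182494, coefficient = 1

I ≈ (0.200000/2) × 77.264571 = 7.726457
Exact value: 7.700805
Error: 0.025652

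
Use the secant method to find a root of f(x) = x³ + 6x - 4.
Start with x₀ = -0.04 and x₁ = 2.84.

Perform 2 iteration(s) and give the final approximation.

f(x) = x³ + 6x - 4
x₀ = -0.04, x₁ = 2.84

Secant formula: x_{n+1} = x_n - f(x_n)(x_n - x_{n-1})/(f(x_n) - f(x_{n-1}))

Iteration 1:
  f(-0.040000) = -4.240064
  f(2.840000) = 35.946304
  x_2 = 2.840000 - 35.946304×(2.840000 - (-0.040000))/(35.946304 - (-4.240064))
       = 0.263869
Iteration 2:
  f(2.840000) = 35.946304
  f(0.263869) = -2.398415
  x_3 = 0.263869 - (-2.398415)×(0.263869 - 2.840000)/(-2.398415 - 35.946304)
       = 0.425003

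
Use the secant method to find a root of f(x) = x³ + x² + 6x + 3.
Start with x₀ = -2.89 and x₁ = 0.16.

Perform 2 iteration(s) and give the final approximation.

f(x) = x³ + x² + 6x + 3
x₀ = -2.89, x₁ = 0.16

Secant formula: x_{n+1} = x_n - f(x_n)(x_n - x_{n-1})/(f(x_n) - f(x_{n-1}))

Iteration 1:
  f(-2.890000) = -30.125469
  f(0.160000) = 3.989696
  x_2 = 0.160000 - 3.989696×(0.160000 - (-2.890000))/(3.989696 - (-30.125469))
       = -0.196691
Iteration 2:
  f(0.160000) = 3.989696
  f(-0.196691) = 1.850932
  x_3 = -0.196691 - 1.850932×(-0.196691 - 0.160000)/(1.850932 - 3.989696)
       = -0.505379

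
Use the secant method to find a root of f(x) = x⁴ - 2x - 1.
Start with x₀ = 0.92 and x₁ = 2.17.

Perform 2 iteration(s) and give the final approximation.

f(x) = x⁴ - 2x - 1
x₀ = 0.92, x₁ = 2.17

Secant formula: x_{n+1} = x_n - f(x_n)(x_n - x_{n-1})/(f(x_n) - f(x_{n-1}))

Iteration 1:
  f(0.920000) = -2.123607
  f(2.170000) = 16.833739
  x_2 = 2.170000 - 16.833739×(2.170000 - 0.920000)/(16.833739 - (-2.123607))
       = 1.060025
Iteration 2:
  f(2.170000) = 16.833739
  f(1.060025) = -1.857453
  x_3 = 1.060025 - (-1.857453)×(1.060025 - 2.170000)/(-1.857453 - 16.833739)
       = 1.170330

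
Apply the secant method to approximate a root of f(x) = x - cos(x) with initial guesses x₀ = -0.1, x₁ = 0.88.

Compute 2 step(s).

f(x) = x - cos(x)
x₀ = -0.1, x₁ = 0.88

Secant formula: x_{n+1} = x_n - f(x_n)(x_n - x_{n-1})/(f(x_n) - f(x_{n-1}))

Iteration 1:
  f(-0.100000) = -1.095004
  f(0.880000) = 0.242849
  x_2 = 0.880000 - 0.242849×(0.880000 - (-0.100000))/(0.242849 - (-1.095004))
       = 0.702109
Iteration 2:
  f(0.880000) = 0.242849
  f(0.702109) = -0.061373
  x_3 = 0.702109 - (-0.061373)×(0.702109 - 0.880000)/(-0.061373 - 0.242849)
       = 0.737996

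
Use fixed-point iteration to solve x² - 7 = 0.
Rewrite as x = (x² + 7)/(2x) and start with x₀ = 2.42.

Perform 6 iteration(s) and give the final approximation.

Equation: x² - 7 = 0
Fixed-point form: x = (x² + 7)/(2x)
x₀ = 2.42

x_1 = g(2.420000) = 2.656281
x_2 = g(2.656281) = 2.645772
x_3 = g(2.645772) = 2.645751
x_4 = g(2.645751) = 2.645751
x_5 = g(2.645751) = 2.645751
x_6 = g(2.645751) = 2.645751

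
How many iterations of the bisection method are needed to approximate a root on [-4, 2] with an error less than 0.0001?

We need (b-a)/2^n ≤ 0.0001
(2 - (-4))/2^n ≤ 0.0001
6/2^n ≤ 0.0001
2^n ≥ 60000
n ≥ log₂(60000) = 15.87
n ≥ 16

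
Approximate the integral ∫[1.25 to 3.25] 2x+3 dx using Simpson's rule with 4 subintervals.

f(x) = 2x+3
a = 1.25, b = 3.25, n = 4
h = (b - a)/n = 0.500000

Simpson's rule: (h/3)[f(x₀) + 4f(x₁) + 2f(x₂) + ... + f(xₙ)]

x_0 = 1.2500, f(x_0) = 5.500000, coefficient = 1
x_1 = 1.7500, f(x_1) = 6.500000, coefficient = 4
x_2 = 2.2500, f(x_2) = 7.500000, coefficient = 2
x_3 = 2.7500, f(x_3) = 8.500000, coefficient = 4
x_4 = 3.2500, f(x_4) = 9.500000, coefficient = 1

I ≈ (0.500000/3) × 90.000000 = 15.000000
Exact value: 15.000000
Error: 0.000000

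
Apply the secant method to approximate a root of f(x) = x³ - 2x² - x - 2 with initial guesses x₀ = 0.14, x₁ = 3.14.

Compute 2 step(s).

f(x) = x³ - 2x² - x - 2
x₀ = 0.14, x₁ = 3.14

Secant formula: x_{n+1} = x_n - f(x_n)(x_n - x_{n-1})/(f(x_n) - f(x_{n-1}))

Iteration 1:
  f(0.140000) = -2.176456
  f(3.140000) = 6.099944
  x_2 = 3.140000 - 6.099944×(3.140000 - 0.140000)/(6.099944 - (-2.176456))
       = 0.928914
Iteration 2:
  f(3.140000) = 6.099944
  f(0.928914) = -3.853134
  x_3 = 0.928914 - (-3.853134)×(0.928914 - 3.140000)/(-3.853134 - 6.099944)
       = 1.784891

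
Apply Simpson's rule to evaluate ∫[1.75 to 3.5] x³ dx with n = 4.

f(x) = x³
a = 1.75, b = 3.5, n = 4
h = (b - a)/n = 0.437500

Simpson's rule: (h/3)[f(x₀) + 4f(x₁) + 2f(x₂) + ... + f(xₙ)]

x_0 = 1.7500, f(x_0) = 5.359375, coefficient = 1
x_1 = 2.1875, f(x_1) = 10.467529, coefficient = 4
x_2 = 2.6250, f(x_2) = 18.087891, coefficient = 2
x_3 = 3.0625, f(x_3) = 28.722900, coefficient = 4
x_4 = 3.5000, f(x_4) = 42.875000, coefficient = 1

I ≈ (0.437500/3) × 241.171875 = 35.170898
Exact value: 35.170898
Error: 0.000000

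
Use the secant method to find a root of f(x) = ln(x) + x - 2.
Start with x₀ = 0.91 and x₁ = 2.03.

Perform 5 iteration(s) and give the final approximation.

f(x) = ln(x) + x - 2
x₀ = 0.91, x₁ = 2.03

Secant formula: x_{n+1} = x_n - f(x_n)(x_n - x_{n-1})/(f(x_n) - f(x_{n-1}))

Iteration 1:
  f(0.910000) = -1.184311
  f(2.030000) = 0.738036
  x_2 = 2.030000 - 0.738036×(2.030000 - 0.910000)/(0.738036 - (-1.184311))
       = 1.600005
Iteration 2:
  f(2.030000) = 0.738036
  f(1.600005) = 0.070011
  x_3 = 1.600005 - 0.070011×(1.600005 - 2.030000)/(0.070011 - 0.738036)
       = 1.554940
Iteration 3:
  f(1.600005) = 0.070011
  f(1.554940) = -0.003624
  x_4 = 1.554940 - (-0.003624)×(1.554940 - 1.600005)/(-0.003624 - 0.070011)
       = 1.557157
Iteration 4:
  f(1.554940) = -0.003624
  f(1.557157) = 0.000019
  x_5 = 1.557157 - 0.000019×(1.557157 - 1.554940)/(0.000019 - (-0.003624))
       = 1.557146
Iteration 5:
  f(1.557157) = 0.000019
  f(1.557146) = 0.000000
  x_6 = 1.557146 - 0.000000×(1.557146 - 1.557157)/(0.000000 - 0.000019)
       = 1.557146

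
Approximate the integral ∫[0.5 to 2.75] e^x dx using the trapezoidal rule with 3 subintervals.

f(x) = e^x
a = 0.5, b = 2.75, n = 3
h = (b - a)/n = 0.750000

Trapezoidal rule: (h/2)[f(x₀) + 2f(x₁) + 2f(x₂) + ... + f(xₙ)]

x_0 = 0.5000, f(x_0) = 1.648721, coefficient = 1
x_1 = 1.2500, f(x_1) = 3.490343, coefficient = 2
x_2 = 2.0000, f(x_2) = 7.389056, coefficient = 2
x_3 = 2.7500, f(x_3) = 15.642632, coefficient = 1

I ≈ (0.750000/2) × 39.050151 = 14.643807
Exact value: 13.993911
Error: 0.649896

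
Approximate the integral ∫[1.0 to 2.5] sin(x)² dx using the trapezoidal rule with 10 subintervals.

f(x) = sin(x)²
a = 1.0, b = 2.5, n = 10
h = (b - a)/n = 0.150000

Trapezoidal rule: (h/2)[f(x₀) + 2f(x₁) + 2f(x₂) + ... + f(xₙ)]

x_0 = 1.0000, f(x_0) = 0.708073, coefficient = 1
x_1 = 1.1500, f(x_1) = 0.833138, coefficient = 2
x_2 = 1.3000, f(x_2) = 0.928444, coefficient = 2
x_3 = 1.4500, f(x_3) = 0.985479, coefficient = 2
x_4 = 1.6000, f(x_4) = 0.999147, coefficient = 2
x_5 = 1.7500, f(x_5) = 0.968228, coefficient = 2
x_6 = 1.9000, f(x_6) = 0.895484, coefficient = 2
x_7 = 2.0500, f(x_7) = 0.787412, coefficient = 2
x_8 = 2.2000, f(x_8) = 0.653666, coefficient = 2
x_9 = 2.3500, f(x_9) = 0.506194, coefficient = 2
x_10 = 2.5000, f(x_10) = 0.358169, coefficient = 1

I ≈ (0.150000/2) × 16.180630 = 1.213547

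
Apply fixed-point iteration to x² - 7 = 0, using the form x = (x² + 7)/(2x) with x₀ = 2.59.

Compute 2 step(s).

Equation: x² - 7 = 0
Fixed-point form: x = (x² + 7)/(2x)
x₀ = 2.59

x_1 = g(2.590000) = 2.646351
x_2 = g(2.646351) = 2.645751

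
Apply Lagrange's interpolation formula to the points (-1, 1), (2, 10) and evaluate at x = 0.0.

Lagrange interpolation formula:
P(x) = Σ yᵢ × Lᵢ(x)
where Lᵢ(x) = Π_{j≠i} (x - xⱼ)/(xᵢ - xⱼ)

L_0(0.0) = (0.0 - 2)/(-1 - 2) = 0.666667
L_1(0.0) = (0.0 - (-1))/(2 - (-1)) = 0.333333

P(0.0) = 1×L_0(0.0) + 10×L_1(0.0)
P(0.0) = 4.000000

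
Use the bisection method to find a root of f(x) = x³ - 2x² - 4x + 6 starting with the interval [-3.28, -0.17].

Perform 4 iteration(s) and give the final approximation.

f(x) = x³ - 2x² - 4x + 6
Initial interval: [-3.28, -0.17]

Iteration 1:
  c_1 = (-3.280000 + (-0.170000))/2 = -1.725000
  f(c_1) = f(-1.725000) = 1.815797
  f(a) × f(c) < 0, new interval: [-3.280000, -1.725000]
Iteration 2:
  c_2 = (-3.280000 + (-1.725000))/2 = -2.502500
  f(c_2) = f(-2.502500) = -12.186934
  f(a) × f(c) ≥ 0, new interval: [-2.502500, -1.725000]
Iteration 3:
  c_3 = (-2.502500 + (-1.725000))/2 = -2.113750
  f(c_3) = f(-2.113750) = -3.924984
  f(a) × f(c) ≥ 0, new interval: [-2.113750, -1.725000]
Iteration 4:
  c_4 = (-2.113750 + (-1.725000))/2 = -1.919375
  f(c_4) = f(-1.919375) = -0.761479
  f(a) × f(c) ≥ 0, new interval: [-1.919375, -1.725000]

After 4 iteration(s), the approximation is c_4 = -1.919375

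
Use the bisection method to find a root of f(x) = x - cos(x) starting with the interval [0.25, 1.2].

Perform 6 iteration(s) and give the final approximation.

f(x) = x - cos(x)
Initial interval: [0.25, 1.2]

Iteration 1:
  c_1 = (0.250000 + 1.200000)/2 = 0.725000
  f(c_1) = f(0.725000) = -0.023499
  f(a) × f(c) ≥ 0, new interval: [0.725000, 1.200000]
Iteration 2:
  c_2 = (0.725000 + 1.200000)/2 = 0.962500
  f(c_2) = f(0.962500) = 0.391030
  f(a) × f(c) < 0, new interval: [0.725000, 0.962500]
Iteration 3:
  c_3 = (0.725000 + 0.962500)/2 = 0.843750
  f(c_3) = f(0.843750) = 0.179084
  f(a) × f(c) < 0, new interval: [0.725000, 0.843750]
Iteration 4:
  c_4 = (0.725000 + 0.843750)/2 = 0.784375
  f(c_4) = f(0.784375) = 0.076545
  f(a) × f(c) < 0, new interval: [0.725000, 0.784375]
Iteration 5:
  c_5 = (0.725000 + 0.784375)/2 = 0.754687
  f(c_5) = f(0.754687) = 0.026202
  f(a) × f(c) < 0, new interval: [0.725000, 0.754687]
Iteration 6:
  c_6 = (0.725000 + 0.754687)/2 = 0.739844
  f(c_6) = f(0.739844) = 0.001270
  f(a) × f(c) < 0, new interval: [0.725000, 0.739844]

After 6 iteration(s), the approximation is c_6 = 0.739844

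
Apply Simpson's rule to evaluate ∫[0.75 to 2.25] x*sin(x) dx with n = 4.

f(x) = x*sin(x)
a = 0.75, b = 2.25, n = 4
h = (b - a)/n = 0.375000

Simpson's rule: (h/3)[f(x₀) + 4f(x₁) + 2f(x₂) + ... + f(xₙ)]

x_0 = 0.7500, f(x_0) = 0.511229, coefficient = 1
x_1 = 1.1250, f(x_1) = 1.015051, coefficient = 4
x_2 = 1.5000, f(x_2) = 1.496242, coefficient = 2
x_3 = 1.8750, f(x_3) = 1.788911, coefficient = 4
x_4 = 2.2500, f(x_4) = 1.750665, coefficient = 1

I ≈ (0.375000/3) × 16.470226 = 2.058778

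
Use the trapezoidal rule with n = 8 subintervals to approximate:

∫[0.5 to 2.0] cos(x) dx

f(x) = cos(x)
a = 0.5, b = 2.0, n = 8
h = (b - a)/n = 0.187500

Trapezoidal rule: (h/2)[f(x₀) + 2f(x₁) + 2f(x₂) + ... + f(xₙ)]

x_0 = 0.5000, f(x_0) = 0.877583, coefficient = 1
x_1 = 0.6875, f(x_1) = 0.772835, coefficient = 2
x_2 = 0.8750, f(x_2) = 0.640997, coefficient = 2
x_3 = 1.0625, f(x_3) = 0.486690, coefficient = 2
x_4 = 1.2500, f(x_4) = 0.315322, coefficient = 2
x_5 = 1.4375, f(x_5) = 0.132902, coefficient = 2
x_6 = 1.6250, f(x_6) = -0.054177, coefficient = 2
x_7 = 1.8125, f(x_7) = -0.239357, coefficient = 2
x_8 = 2.0000, f(x_8) = -0.416147, coefficient = 1

I ≈ (0.187500/2) × 4.571859 = 0.428612
Exact value: 0.429872
Error: 0.001260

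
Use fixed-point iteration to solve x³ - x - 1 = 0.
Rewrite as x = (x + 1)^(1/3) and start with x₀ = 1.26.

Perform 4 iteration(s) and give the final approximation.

Equation: x³ - x - 1 = 0
Fixed-point form: x = (x + 1)^(1/3)
x₀ = 1.26

x_1 = g(1.260000) = 1.312309
x_2 = g(1.312309) = 1.322357
x_3 = g(1.322357) = 1.324269
x_4 = g(1.324269) = 1.324633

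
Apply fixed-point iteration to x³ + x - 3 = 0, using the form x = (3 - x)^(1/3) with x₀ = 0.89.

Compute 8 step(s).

Equation: x³ + x - 3 = 0
Fixed-point form: x = (3 - x)^(1/3)
x₀ = 0.89

x_1 = g(0.890000) = 1.282609
x_2 = g(1.282609) = 1.197539
x_3 = g(1.197539) = 1.216994
x_4 = g(1.216994) = 1.212600
x_5 = g(1.212600) = 1.213595
x_6 = g(1.213595) = 1.213370
x_7 = g(1.213370) = 1.213421
x_8 = g(1.213421) = 1.213410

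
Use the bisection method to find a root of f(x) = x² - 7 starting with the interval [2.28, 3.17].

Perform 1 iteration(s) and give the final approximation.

f(x) = x² - 7
Initial interval: [2.28, 3.17]

Iteration 1:
  c_1 = (2.280000 + 3.170000)/2 = 2.725000
  f(c_1) = f(2.725000) = 0.425625
  f(a) × f(c) < 0, new interval: [2.280000, 2.725000]

After 1 iteration(s), the approximation is c_1 = 2.725000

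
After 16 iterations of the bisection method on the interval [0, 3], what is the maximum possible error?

Bisection error bound: |error| ≤ (b-a)/2^n
|error| ≤ (3 - 0)/2^16 = 3/2^16
|error| ≤ 0.0000457764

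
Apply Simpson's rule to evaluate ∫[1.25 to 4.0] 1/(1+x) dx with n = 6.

f(x) = 1/(1+x)
a = 1.25, b = 4.0, n = 6
h = (b - a)/n = 0.458333

Simpson's rule: (h/3)[f(x₀) + 4f(x₁) + 2f(x₂) + ... + f(xₙ)]

x_0 = 1.2500, f(x_0) = 0.444444, coefficient = 1
x_1 = 1.7083, f(x_1) = 0.369231, coefficient = 4
x_2 = 2.1667, f(x_2) = 0.315789, coefficient = 2
x_3 = 2.6250, f(x_3) = 0.275862, coefficient = 4
x_4 = 3.0833, f(x_4) = 0.244898, coefficient = 2
x_5 = 3.5417, f(x_5) = 0.220183, coefficient = 4
x_6 = 4.0000, f(x_6) = 0.200000, coefficient = 1

I ≈ (0.458333/3) × 5.226925 = 0.798558
Exact value: 0.798508
Error: 0.000050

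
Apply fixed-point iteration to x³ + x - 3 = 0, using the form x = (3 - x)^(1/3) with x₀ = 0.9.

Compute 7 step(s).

Equation: x³ + x - 3 = 0
Fixed-point form: x = (3 - x)^(1/3)
x₀ = 0.9

x_1 = g(0.900000) = 1.280579
x_2 = g(1.280579) = 1.198011
x_3 = g(1.198011) = 1.216888
x_4 = g(1.216888) = 1.212624
x_5 = g(1.212624) = 1.213590
x_6 = g(1.213590) = 1.213371
x_7 = g(1.213371) = 1.213421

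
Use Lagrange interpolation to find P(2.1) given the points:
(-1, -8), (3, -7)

Lagrange interpolation formula:
P(x) = Σ yᵢ × Lᵢ(x)
where Lᵢ(x) = Π_{j≠i} (x - xⱼ)/(xᵢ - xⱼ)

L_0(2.1) = (2.1 - 3)/(-1 - 3) = 0.225000
L_1(2.1) = (2.1 - (-1))/(3 - (-1)) = 0.775000

P(2.1) = (-8)×L_0(2.1) + (-7)×L_1(2.1)
P(2.1) = -7.225000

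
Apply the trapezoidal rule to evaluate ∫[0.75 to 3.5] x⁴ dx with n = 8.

f(x) = x⁴
a = 0.75, b = 3.5, n = 8
h = (b - a)/n = 0.343750

Trapezoidal rule: (h/2)[f(x₀) + 2f(x₁) + 2f(x₂) + ... + f(xₙ)]

x_0 = 0.7500, f(x_0) = 0.316406, coefficient = 1
x_1 = 1.0938, f(x_1) = 1.431108, coefficient = 2
x_2 = 1.4375, f(x_2) = 4.270035, coefficient = 2
x_3 = 1.7812, f(x_3) = 10.066987, coefficient = 2
x_4 = 2.1250, f(x_4) = 20.390869, coefficient = 2
x_5 = 2.4688, f(x_5) = 37.145692, coefficient = 2
x_6 = 2.8125, f(x_6) = 62.570572, coefficient = 2
x_7 = 3.1562, f(x_7) = 99.239732, coefficient = 2
x_8 = 3.5000, f(x_8) = 150.062500, coefficient = 1

I ≈ (0.343750/2) × 620.608894 = 106.667154
Exact value: 104.996289
Error: 1.670865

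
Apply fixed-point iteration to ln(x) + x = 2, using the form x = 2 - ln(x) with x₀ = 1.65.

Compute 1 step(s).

Equation: ln(x) + x = 2
Fixed-point form: x = 2 - ln(x)
x₀ = 1.65

x_1 = g(1.650000) = 1.499225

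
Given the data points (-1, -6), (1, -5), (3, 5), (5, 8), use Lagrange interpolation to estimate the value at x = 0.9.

Lagrange interpolation formula:
P(x) = Σ yᵢ × Lᵢ(x)
where Lᵢ(x) = Π_{j≠i} (x - xⱼ)/(xᵢ - xⱼ)

L_0(0.9) = (0.9 - 1)/(-1 - 1) × (0.9 - 3)/(-1 - 3) × (0.9 - 5)/(-1 - 5) = 0.017937
L_1(0.9) = (0.9 - (-1))/(1 - (-1)) × (0.9 - 3)/(1 - 3) × (0.9 - 5)/(1 - 5) = 1.022437
L_2(0.9) = (0.9 - (-1))/(3 - (-1)) × (0.9 - 1)/(3 - 1) × (0.9 - 5)/(3 - 5) = -0.048687
L_3(0.9) = (0.9 - (-1))/(5 - (-1)) × (0.9 - 1)/(5 - 1) × (0.9 - 3)/(5 - 3) = 0.008312

P(0.9) = (-6)×L_0(0.9) + (-5)×L_1(0.9) + 5×L_2(0.9) + 8×L_3(0.9)
P(0.9) = -5.396750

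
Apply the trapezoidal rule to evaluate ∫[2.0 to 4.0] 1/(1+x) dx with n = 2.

f(x) = 1/(1+x)
a = 2.0, b = 4.0, n = 2
h = (b - a)/n = 1.000000

Trapezoidal rule: (h/2)[f(x₀) + 2f(x₁) + 2f(x₂) + ... + f(xₙ)]

x_0 = 2.0000, f(x_0) = 0.333333, coefficient = 1
x_1 = 3.0000, f(x_1) = 0.250000, coefficient = 2
x_2 = 4.0000, f(x_2) = 0.200000, coefficient = 1

I ≈ (1.000000/2) × 1.033333 = 0.516667
Exact value: 0.510826
Error: 0.005841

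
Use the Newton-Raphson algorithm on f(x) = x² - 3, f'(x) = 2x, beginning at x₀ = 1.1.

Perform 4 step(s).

f(x) = x² - 3
f'(x) = 2x
x₀ = 1.1

Newton-Raphson formula: x_{n+1} = x_n - f(x_n)/f'(x_n)

Iteration 1:
  f(1.100000) = -1.790000
  f'(1.100000) = 2.200000
  x_1 = 1.100000 - (-1.790000)/2.200000 = 1.913636
Iteration 2:
  f(1.913636) = 0.662004
  f'(1.913636) = 3.827273
  x_2 = 1.913636 - 0.662004/3.827273 = 1.740666
Iteration 3:
  f(1.740666) = 0.029919
  f'(1.740666) = 3.481332
  x_3 = 1.740666 - 0.029919/3.481332 = 1.732072
Iteration 4:
  f(1.732072) = 0.000074
  f'(1.732072) = 3.464144
  x_4 = 1.732072 - 0.000074/3.464144 = 1.732051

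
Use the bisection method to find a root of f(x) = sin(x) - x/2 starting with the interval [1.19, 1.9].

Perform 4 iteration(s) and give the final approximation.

f(x) = sin(x) - x/2
Initial interval: [1.19, 1.9]

Iteration 1:
  c_1 = (1.190000 + 1.900000)/2 = 1.545000
  f(c_1) = f(1.545000) = 0.227167
  f(a) × f(c) ≥ 0, new interval: [1.545000, 1.900000]
Iteration 2:
  c_2 = (1.545000 + 1.900000)/2 = 1.722500
  f(c_2) = f(1.722500) = 0.127265
  f(a) × f(c) ≥ 0, new interval: [1.722500, 1.900000]
Iteration 3:
  c_3 = (1.722500 + 1.900000)/2 = 1.811250
  f(c_3) = f(1.811250) = 0.065605
  f(a) × f(c) ≥ 0, new interval: [1.811250, 1.900000]
Iteration 4:
  c_4 = (1.811250 + 1.900000)/2 = 1.855625
  f(c_4) = f(1.855625) = 0.031897
  f(a) × f(c) ≥ 0, new interval: [1.855625, 1.900000]

After 4 iteration(s), the approximation is c_4 = 1.855625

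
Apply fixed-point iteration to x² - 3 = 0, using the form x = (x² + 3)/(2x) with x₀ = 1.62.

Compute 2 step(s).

Equation: x² - 3 = 0
Fixed-point form: x = (x² + 3)/(2x)
x₀ = 1.62

x_1 = g(1.620000) = 1.735926
x_2 = g(1.735926) = 1.732055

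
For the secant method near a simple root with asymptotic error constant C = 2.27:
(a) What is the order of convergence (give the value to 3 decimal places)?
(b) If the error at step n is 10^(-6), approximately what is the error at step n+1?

(a) Secant method has superlinear convergence with order φ = (1+√5)/2 ≈ 1.618.
    This means |e_{n+1}| ≈ C|e_n|^1.618.

(b) With |e_n| = 10^(-6) and C = 2.27:
    |e_{n+1}| ≈ 2.27 × (10^(-6))^1.618 = 2.27 × 10^(-9.71)

(a) ≈ 1.618 (golden ratio); (b) |e_{n+1}| ≈ 4.444e-10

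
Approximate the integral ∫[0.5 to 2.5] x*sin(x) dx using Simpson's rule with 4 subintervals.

f(x) = x*sin(x)
a = 0.5, b = 2.5, n = 4
h = (b - a)/n = 0.500000

Simpson's rule: (h/3)[f(x₀) + 4f(x₁) + 2f(x₂) + ... + f(xₙ)]

x_0 = 0.5000, f(x_0) = 0.239713, coefficient = 1
x_1 = 1.0000, f(x_1) = 0.841471, coefficient = 4
x_2 = 1.5000, f(x_2) = 1.496242, coefficient = 2
x_3 = 2.0000, f(x_3) = 1.818595, coefficient = 4
x_4 = 2.5000, f(x_4) = 1.496180, coefficient = 1

I ≈ (0.500000/3) × 15.368641 = 2.561440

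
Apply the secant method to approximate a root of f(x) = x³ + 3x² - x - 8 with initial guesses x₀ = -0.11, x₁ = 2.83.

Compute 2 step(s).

f(x) = x³ + 3x² - x - 8
x₀ = -0.11, x₁ = 2.83

Secant formula: x_{n+1} = x_n - f(x_n)(x_n - x_{n-1})/(f(x_n) - f(x_{n-1}))

Iteration 1:
  f(-0.110000) = -7.855031
  f(2.830000) = 35.861887
  x_2 = 2.830000 - 35.861887×(2.830000 - (-0.110000))/(35.861887 - (-7.855031))
       = 0.418258
Iteration 2:
  f(2.830000) = 35.861887
  f(0.418258) = -7.820270
  x_3 = 0.418258 - (-7.820270)×(0.418258 - 2.830000)/(-7.820270 - 35.861887)
       = 0.850024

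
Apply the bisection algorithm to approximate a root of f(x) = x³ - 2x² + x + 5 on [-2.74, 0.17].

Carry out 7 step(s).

f(x) = x³ - 2x² + x + 5
Initial interval: [-2.74, 0.17]

Iteration 1:
  c_1 = (-2.740000 + 0.170000)/2 = -1.285000
  f(c_1) = f(-1.285000) = -1.709274
  f(a) × f(c) ≥ 0, new interval: [-1.285000, 0.170000]
Iteration 2:
  c_2 = (-1.285000 + 0.170000)/2 = -0.557500
  f(c_2) = f(-0.557500) = 3.647613
  f(a) × f(c) < 0, new interval: [-1.285000, -0.557500]
Iteration 3:
  c_3 = (-1.285000 + (-0.557500))/2 = -0.921250
  f(c_3) = f(-0.921250) = 1.599481
  f(a) × f(c) < 0, new interval: [-1.285000, -0.921250]
Iteration 4:
  c_4 = (-1.285000 + (-0.921250))/2 = -1.103125
  f(c_4) = f(-1.103125) = 0.120729
  f(a) × f(c) < 0, new interval: [-1.285000, -1.103125]
Iteration 5:
  c_5 = (-1.285000 + (-1.103125))/2 = -1.194063
  f(c_5) = f(-1.194063) = -0.748110
  f(a) × f(c) ≥ 0, new interval: [-1.194063, -1.103125]
Iteration 6:
  c_6 = (-1.194063 + (-1.103125))/2 = -1.148594
  f(c_6) = f(-1.148594) = -0.302431
  f(a) × f(c) ≥ 0, new interval: [-1.148594, -1.103125]
Iteration 7:
  c_7 = (-1.148594 + (-1.103125))/2 = -1.125859
  f(c_7) = f(-1.125859) = -0.088072
  f(a) × f(c) ≥ 0, new interval: [-1.125859, -1.103125]

After 7 iteration(s), the approximation is c_7 = -1.125859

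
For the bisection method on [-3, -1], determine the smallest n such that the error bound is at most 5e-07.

We need (b-a)/2^n ≤ 5e-07
(-1 - (-3))/2^n ≤ 5e-07
2/2^n ≤ 5e-07
2^n ≥ 4000000
n ≥ log₂(4000000) = 21.93
n ≥ 22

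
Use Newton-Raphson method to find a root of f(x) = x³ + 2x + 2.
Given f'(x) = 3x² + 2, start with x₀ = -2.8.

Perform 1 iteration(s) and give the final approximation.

f(x) = x³ + 2x + 2
f'(x) = 3x² + 2
x₀ = -2.8

Newton-Raphson formula: x_{n+1} = x_n - f(x_n)/f'(x_n)

Iteration 1:
  f(-2.800000) = -25.552000
  f'(-2.800000) = 25.520000
  x_1 = -2.800000 - (-25.552000)/25.520000 = -1.798746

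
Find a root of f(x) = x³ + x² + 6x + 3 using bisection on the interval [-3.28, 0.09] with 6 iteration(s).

f(x) = x³ + x² + 6x + 3
Initial interval: [-3.28, 0.09]

Iteration 1:
  c_1 = (-3.280000 + 0.090000)/2 = -1.595000
  f(c_1) = f(-1.595000) = -8.083695
  f(a) × f(c) ≥ 0, new interval: [-1.595000, 0.090000]
Iteration 2:
  c_2 = (-1.595000 + 0.090000)/2 = -0.752500
  f(c_2) = f(-0.752500) = -1.374852
  f(a) × f(c) ≥ 0, new interval: [-0.752500, 0.090000]
Iteration 3:
  c_3 = (-0.752500 + 0.090000)/2 = -0.331250
  f(c_3) = f(-0.331250) = 1.085880
  f(a) × f(c) < 0, new interval: [-0.752500, -0.331250]
Iteration 4:
  c_4 = (-0.752500 + (-0.331250))/2 = -0.541875
  f(c_4) = f(-0.541875) = -0.116731
  f(a) × f(c) ≥ 0, new interval: [-0.541875, -0.331250]
Iteration 5:
  c_5 = (-0.541875 + (-0.331250))/2 = -0.436562
  f(c_5) = f(-0.436562) = 0.488009
  f(a) × f(c) < 0, new interval: [-0.541875, -0.436562]
Iteration 6:
  c_6 = (-0.541875 + (-0.436562))/2 = -0.489219
  f(c_6) = f(-0.489219) = 0.186935
  f(a) × f(c) < 0, new interval: [-0.541875, -0.489219]

After 6 iteration(s), the approximation is c_6 = -0.489219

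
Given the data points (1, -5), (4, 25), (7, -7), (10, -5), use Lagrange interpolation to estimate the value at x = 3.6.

Lagrange interpolation formula:
P(x) = Σ yᵢ × Lᵢ(x)
where Lᵢ(x) = Π_{j≠i} (x - xⱼ)/(xᵢ - xⱼ)

L_0(3.6) = (3.6 - 4)/(1 - 4) × (3.6 - 7)/(1 - 7) × (3.6 - 10)/(1 - 10) = 0.053728
L_1(3.6) = (3.6 - 1)/(4 - 1) × (3.6 - 7)/(4 - 7) × (3.6 - 10)/(4 - 10) = 1.047704
L_2(3.6) = (3.6 - 1)/(7 - 1) × (3.6 - 4)/(7 - 4) × (3.6 - 10)/(7 - 10) = -0.123259
L_3(3.6) = (3.6 - 1)/(10 - 1) × (3.6 - 4)/(10 - 4) × (3.6 - 7)/(10 - 7) = 0.021827

P(3.6) = (-5)×L_0(3.6) + 25×L_1(3.6) + (-7)×L_2(3.6) + (-5)×L_3(3.6)
P(3.6) = 26.677630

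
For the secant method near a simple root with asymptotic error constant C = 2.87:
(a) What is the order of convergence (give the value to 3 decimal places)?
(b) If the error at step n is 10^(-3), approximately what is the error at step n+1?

(a) Secant method has superlinear convergence with order φ = (1+√5)/2 ≈ 1.618.
    This means |e_{n+1}| ≈ C|e_n|^1.618.

(b) With |e_n| = 10^(-3) and C = 2.87:
    |e_{n+1}| ≈ 2.87 × (10^(-3))^1.618 = 2.87 × 10^(-4.85)

(a) ≈ 1.618 (golden ratio); (b) |e_{n+1}| ≈ 4.016e-05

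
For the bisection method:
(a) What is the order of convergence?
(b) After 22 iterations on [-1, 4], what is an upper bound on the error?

(a) Bisection has linear (order 1) convergence; the error is halved each step.

(b) Error bound = (b-a)/2^n = (4 - (-1))/2^{22}
    = 5/2^{22}

(a) 1 (linear); (b) error ≤ 1.19e-06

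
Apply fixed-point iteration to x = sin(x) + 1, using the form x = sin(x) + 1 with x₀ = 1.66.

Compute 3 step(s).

Equation: x = sin(x) + 1
Fixed-point form: x = sin(x) + 1
x₀ = 1.66

x_1 = g(1.660000) = 1.996024
x_2 = g(1.996024) = 1.910945
x_3 = g(1.910945) = 1.942705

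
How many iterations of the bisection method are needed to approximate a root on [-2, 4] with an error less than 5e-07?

We need (b-a)/2^n ≤ 5e-07
(4 - (-2))/2^n ≤ 5e-07
6/2^n ≤ 5e-07
2^n ≥ 12000000
n ≥ log₂(12000000) = 23.52
n ≥ 24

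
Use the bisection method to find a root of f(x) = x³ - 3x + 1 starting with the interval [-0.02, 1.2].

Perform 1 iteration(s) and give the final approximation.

f(x) = x³ - 3x + 1
Initial interval: [-0.02, 1.2]

Iteration 1:
  c_1 = (-0.020000 + 1.200000)/2 = 0.590000
  f(c_1) = f(0.590000) = -0.564621
  f(a) × f(c) < 0, new interval: [-0.020000, 0.590000]

After 1 iteration(s), the approximation is c_1 = 0.590000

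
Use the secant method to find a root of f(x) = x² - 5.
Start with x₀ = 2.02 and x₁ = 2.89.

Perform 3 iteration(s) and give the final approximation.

f(x) = x² - 5
x₀ = 2.02, x₁ = 2.89

Secant formula: x_{n+1} = x_n - f(x_n)(x_n - x_{n-1})/(f(x_n) - f(x_{n-1}))

Iteration 1:
  f(2.020000) = -0.919600
  f(2.890000) = 3.352100
  x_2 = 2.890000 - 3.352100×(2.890000 - 2.020000)/(3.352100 - (-0.919600))
       = 2.207291
Iteration 2:
  f(2.890000) = 3.352100
  f(2.207291) = -0.127865
  x_3 = 2.207291 - (-0.127865)×(2.207291 - 2.890000)/(-0.127865 - 3.352100)
       = 2.232376
Iteration 3:
  f(2.207291) = -0.127865
  f(2.232376) = -0.016496
  x_4 = 2.232376 - (-0.016496)×(2.232376 - 2.207291)/(-0.016496 - (-0.127865))
       = 2.236092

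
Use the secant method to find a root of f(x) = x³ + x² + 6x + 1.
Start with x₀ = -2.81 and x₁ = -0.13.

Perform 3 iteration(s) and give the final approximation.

f(x) = x³ + x² + 6x + 1
x₀ = -2.81, x₁ = -0.13

Secant formula: x_{n+1} = x_n - f(x_n)(x_n - x_{n-1})/(f(x_n) - f(x_{n-1}))

Iteration 1:
  f(-2.810000) = -30.151941
  f(-0.130000) = 0.234703
  x_2 = -0.130000 - 0.234703×(-0.130000 - (-2.810000))/(0.234703 - (-30.151941))
       = -0.150700
Iteration 2:
  f(-0.130000) = 0.234703
  f(-0.150700) = 0.115088
  x_3 = -0.150700 - 0.115088×(-0.150700 - (-0.130000))/(0.115088 - 0.234703)
       = -0.170617
Iteration 3:
  f(-0.150700) = 0.115088
  f(-0.170617) = 0.000444
  x_4 = -0.170617 - 0.000444×(-0.170617 - (-0.150700))/(0.000444 - 0.115088)
       = -0.170694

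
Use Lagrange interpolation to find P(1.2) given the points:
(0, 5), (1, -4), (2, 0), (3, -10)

Lagrange interpolation formula:
P(x) = Σ yᵢ × Lᵢ(x)
where Lᵢ(x) = Π_{j≠i} (x - xⱼ)/(xᵢ - xⱼ)

L_0(1.2) = (1.2 - 1)/(0 - 1) × (1.2 - 2)/(0 - 2) × (1.2 - 3)/(0 - 3) = -0.048000
L_1(1.2) = (1.2 - 0)/(1 - 0) × (1.2 - 2)/(1 - 2) × (1.2 - 3)/(1 - 3) = 0.864000
L_2(1.2) = (1.2 - 0)/(2 - 0) × (1.2 - 1)/(2 - 1) × (1.2 - 3)/(2 - 3) = 0.216000
L_3(1.2) = (1.2 - 0)/(3 - 0) × (1.2 - 1)/(3 - 1) × (1.2 - 2)/(3 - 2) = -0.032000

P(1.2) = 5×L_0(1.2) + (-4)×L_1(1.2) + 0×L_2(1.2) + (-10)×L_3(1.2)
P(1.2) = -3.376000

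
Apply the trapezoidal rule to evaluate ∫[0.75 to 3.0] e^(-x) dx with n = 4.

f(x) = e^(-x)
a = 0.75, b = 3.0, n = 4
h = (b - a)/n = 0.562500

Trapezoidal rule: (h/2)[f(x₀) + 2f(x₁) + 2f(x₂) + ... + f(xₙ)]

x_0 = 0.7500, f(x_0) = 0.472367, coefficient = 1
x_1 = 1.3125, f(x_1) = 0.269146, coefficient = 2
x_2 = 1.8750, f(x_2) = 0.153355, coefficient = 2
x_3 = 2.4375, f(x_3) = 0.087379, coefficient = 2
x_4 = 3.0000, f(x_4) = 0.049787, coefficient = 1

I ≈ (0.562500/2) × 1.541914 = 0.433663
Exact value: 0.422579
Error: 0.011084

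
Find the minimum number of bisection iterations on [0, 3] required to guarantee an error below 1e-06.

We need (b-a)/2^n ≤ 1e-06
(3 - 0)/2^n ≤ 1e-06
3/2^n ≤ 1e-06
2^n ≥ 3000000
n ≥ log₂(3000000) = 21.52
n ≥ 22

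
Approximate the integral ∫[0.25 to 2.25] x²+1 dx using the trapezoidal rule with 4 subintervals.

f(x) = x²+1
a = 0.25, b = 2.25, n = 4
h = (b - a)/n = 0.500000

Trapezoidal rule: (h/2)[f(x₀) + 2f(x₁) + 2f(x₂) + ... + f(xₙ)]

x_0 = 0.2500, f(x_0) = 1.062500, coefficient = 1
x_1 = 0.7500, f(x_1) = 1.562500, coefficient = 2
x_2 = 1.2500, f(x_2) = 2.562500, coefficient = 2
x_3 = 1.7500, f(x_3) = 4.062500, coefficient = 2
x_4 = 2.2500, f(x_4) = 6.062500, coefficient = 1

I ≈ (0.500000/2) × 23.500000 = 5.875000
Exact value: 5.791667
Error: 0.083333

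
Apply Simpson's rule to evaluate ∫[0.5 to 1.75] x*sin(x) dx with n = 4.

f(x) = x*sin(x)
a = 0.5, b = 1.75, n = 4
h = (b - a)/n = 0.312500

Simpson's rule: (h/3)[f(x₀) + 4f(x₁) + 2f(x₂) + ... + f(xₙ)]

x_0 = 0.5000, f(x_0) = 0.239713, coefficient = 1
x_1 = 0.8125, f(x_1) = 0.589882, coefficient = 4
x_2 = 1.1250, f(x_2) = 1.015051, coefficient = 2
x_3 = 1.4375, f(x_3) = 1.424748, coefficient = 4
x_4 = 1.7500, f(x_4) = 1.721975, coefficient = 1

I ≈ (0.312500/3) × 12.050311 = 1.255241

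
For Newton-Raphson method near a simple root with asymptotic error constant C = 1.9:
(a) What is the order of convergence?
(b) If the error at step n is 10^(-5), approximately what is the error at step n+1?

(a) Newton-Raphson has quadratic (order 2) convergence near simple roots.
    This means |e_{n+1}| ≈ C|e_n|².

(b) With |e_n| = 10^(-5) and C = 1.9:
    |e_{n+1}| ≈ 1.9 × (10^(-5))² = 1.9 × 10^(-10)

(a) 2 (quadratic); (b) |e_{n+1}| ≈ 1.900e-10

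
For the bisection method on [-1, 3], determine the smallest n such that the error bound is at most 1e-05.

We need (b-a)/2^n ≤ 1e-05
(3 - (-1))/2^n ≤ 1e-05
4/2^n ≤ 1e-05
2^n ≥ 400000
n ≥ log₂(400000) = 18.61
n ≥ 19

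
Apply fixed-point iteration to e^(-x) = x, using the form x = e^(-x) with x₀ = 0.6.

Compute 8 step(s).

Equation: e^(-x) = x
Fixed-point form: x = e^(-x)
x₀ = 0.6

x_1 = g(0.600000) = 0.548812
x_2 = g(0.548812) = 0.577636
x_3 = g(0.577636) = 0.561224
x_4 = g(0.561224) = 0.570511
x_5 = g(0.570511) = 0.565237
x_6 = g(0.565237) = 0.568226
x_7 = g(0.568226) = 0.566530
x_8 = g(0.566530) = 0.567491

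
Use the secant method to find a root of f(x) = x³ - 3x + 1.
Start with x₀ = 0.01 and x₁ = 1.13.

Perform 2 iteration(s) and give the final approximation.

f(x) = x³ - 3x + 1
x₀ = 0.01, x₁ = 1.13

Secant formula: x_{n+1} = x_n - f(x_n)(x_n - x_{n-1})/(f(x_n) - f(x_{n-1}))

Iteration 1:
  f(0.010000) = 0.970001
  f(1.130000) = -0.947103
  x_2 = 1.130000 - (-0.947103)×(1.130000 - 0.010000)/(-0.947103 - 0.970001)
       = 0.576689
Iteration 2:
  f(1.130000) = -0.947103
  f(0.576689) = -0.538277
  x_3 = 0.576689 - (-0.538277)×(0.576689 - 1.130000)/(-0.538277 - (-0.947103))
       = -0.151823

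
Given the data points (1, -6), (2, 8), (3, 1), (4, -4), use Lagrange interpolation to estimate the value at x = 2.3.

Lagrange interpolation formula:
P(x) = Σ yᵢ × Lᵢ(x)
where Lᵢ(x) = Π_{j≠i} (x - xⱼ)/(xᵢ - xⱼ)

L_0(2.3) = (2.3 - 2)/(1 - 2) × (2.3 - 3)/(1 - 3) × (2.3 - 4)/(1 - 4) = -0.059500
L_1(2.3) = (2.3 - 1)/(2 - 1) × (2.3 - 3)/(2 - 3) × (2.3 - 4)/(2 - 4) = 0.773500
L_2(2.3) = (2.3 - 1)/(3 - 1) × (2.3 - 2)/(3 - 2) × (2.3 - 4)/(3 - 4) = 0.331500
L_3(2.3) = (2.3 - 1)/(4 - 1) × (2.3 - 2)/(4 - 2) × (2.3 - 3)/(4 - 3) = -0.045500

P(2.3) = (-6)×L_0(2.3) + 8×L_1(2.3) + 1×L_2(2.3) + (-4)×L_3(2.3)
P(2.3) = 7.058500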